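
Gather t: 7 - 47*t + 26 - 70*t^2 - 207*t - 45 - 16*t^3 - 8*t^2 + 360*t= -16*t^3 - 78*t^2 + 106*t - 12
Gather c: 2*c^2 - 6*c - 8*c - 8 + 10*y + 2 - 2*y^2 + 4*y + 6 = 2*c^2 - 14*c - 2*y^2 + 14*y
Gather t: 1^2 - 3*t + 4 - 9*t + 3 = 8 - 12*t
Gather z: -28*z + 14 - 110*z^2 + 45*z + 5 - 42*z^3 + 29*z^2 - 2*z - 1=-42*z^3 - 81*z^2 + 15*z + 18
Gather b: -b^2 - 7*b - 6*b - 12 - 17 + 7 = -b^2 - 13*b - 22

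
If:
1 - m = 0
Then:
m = 1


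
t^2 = t^2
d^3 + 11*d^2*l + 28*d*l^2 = d*(d + 4*l)*(d + 7*l)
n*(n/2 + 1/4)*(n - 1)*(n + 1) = n^4/2 + n^3/4 - n^2/2 - n/4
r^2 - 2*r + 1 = (r - 1)^2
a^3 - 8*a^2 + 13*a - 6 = (a - 6)*(a - 1)^2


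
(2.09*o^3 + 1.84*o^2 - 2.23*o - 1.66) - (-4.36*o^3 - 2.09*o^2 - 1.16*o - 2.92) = 6.45*o^3 + 3.93*o^2 - 1.07*o + 1.26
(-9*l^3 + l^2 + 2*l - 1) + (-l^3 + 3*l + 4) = -10*l^3 + l^2 + 5*l + 3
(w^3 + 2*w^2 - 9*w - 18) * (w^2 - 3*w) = w^5 - w^4 - 15*w^3 + 9*w^2 + 54*w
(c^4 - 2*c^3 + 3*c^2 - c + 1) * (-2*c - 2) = -2*c^5 + 2*c^4 - 2*c^3 - 4*c^2 - 2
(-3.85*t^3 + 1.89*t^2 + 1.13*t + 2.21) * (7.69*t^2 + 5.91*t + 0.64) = -29.6065*t^5 - 8.2194*t^4 + 17.3956*t^3 + 24.8828*t^2 + 13.7843*t + 1.4144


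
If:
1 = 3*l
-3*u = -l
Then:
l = 1/3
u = 1/9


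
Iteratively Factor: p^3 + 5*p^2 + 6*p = (p + 2)*(p^2 + 3*p) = p*(p + 2)*(p + 3)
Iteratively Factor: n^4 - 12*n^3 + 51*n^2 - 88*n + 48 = (n - 1)*(n^3 - 11*n^2 + 40*n - 48) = (n - 4)*(n - 1)*(n^2 - 7*n + 12) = (n - 4)^2*(n - 1)*(n - 3)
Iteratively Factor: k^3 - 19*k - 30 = (k + 3)*(k^2 - 3*k - 10) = (k + 2)*(k + 3)*(k - 5)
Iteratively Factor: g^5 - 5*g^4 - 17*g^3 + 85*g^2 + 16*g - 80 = (g - 4)*(g^4 - g^3 - 21*g^2 + g + 20) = (g - 4)*(g + 4)*(g^3 - 5*g^2 - g + 5) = (g - 5)*(g - 4)*(g + 4)*(g^2 - 1) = (g - 5)*(g - 4)*(g - 1)*(g + 4)*(g + 1)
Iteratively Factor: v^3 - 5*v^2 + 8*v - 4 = (v - 1)*(v^2 - 4*v + 4) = (v - 2)*(v - 1)*(v - 2)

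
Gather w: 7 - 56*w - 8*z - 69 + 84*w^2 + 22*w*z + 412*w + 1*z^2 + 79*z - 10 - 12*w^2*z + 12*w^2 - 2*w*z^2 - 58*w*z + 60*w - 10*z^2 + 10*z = w^2*(96 - 12*z) + w*(-2*z^2 - 36*z + 416) - 9*z^2 + 81*z - 72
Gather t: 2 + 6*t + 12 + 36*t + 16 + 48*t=90*t + 30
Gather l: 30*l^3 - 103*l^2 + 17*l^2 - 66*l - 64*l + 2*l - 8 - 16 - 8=30*l^3 - 86*l^2 - 128*l - 32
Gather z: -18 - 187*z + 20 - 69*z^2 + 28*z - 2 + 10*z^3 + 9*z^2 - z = 10*z^3 - 60*z^2 - 160*z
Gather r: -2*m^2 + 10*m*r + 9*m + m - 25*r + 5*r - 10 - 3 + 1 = -2*m^2 + 10*m + r*(10*m - 20) - 12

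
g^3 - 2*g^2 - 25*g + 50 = (g - 5)*(g - 2)*(g + 5)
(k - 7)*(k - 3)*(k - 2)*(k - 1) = k^4 - 13*k^3 + 53*k^2 - 83*k + 42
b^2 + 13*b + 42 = (b + 6)*(b + 7)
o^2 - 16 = (o - 4)*(o + 4)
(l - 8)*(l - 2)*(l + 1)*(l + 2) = l^4 - 7*l^3 - 12*l^2 + 28*l + 32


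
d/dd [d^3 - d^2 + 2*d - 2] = 3*d^2 - 2*d + 2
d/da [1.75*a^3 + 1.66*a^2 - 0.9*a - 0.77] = 5.25*a^2 + 3.32*a - 0.9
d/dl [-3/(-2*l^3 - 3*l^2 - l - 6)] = 3*(-6*l^2 - 6*l - 1)/(2*l^3 + 3*l^2 + l + 6)^2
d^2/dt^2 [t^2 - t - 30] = 2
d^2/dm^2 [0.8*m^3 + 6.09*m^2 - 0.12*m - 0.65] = 4.8*m + 12.18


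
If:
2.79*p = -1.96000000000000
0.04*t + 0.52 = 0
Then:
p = -0.70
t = -13.00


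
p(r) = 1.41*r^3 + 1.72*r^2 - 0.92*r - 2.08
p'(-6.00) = 130.72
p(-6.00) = -239.20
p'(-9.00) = 310.75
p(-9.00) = -882.37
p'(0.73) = 3.85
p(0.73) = -1.29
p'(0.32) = 0.61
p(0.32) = -2.15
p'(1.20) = 9.30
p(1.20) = 1.73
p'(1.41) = 12.34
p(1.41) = 3.99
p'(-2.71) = 20.82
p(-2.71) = -15.02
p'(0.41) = 1.20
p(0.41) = -2.07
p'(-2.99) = 26.61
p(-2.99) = -21.64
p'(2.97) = 46.61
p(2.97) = 47.30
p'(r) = 4.23*r^2 + 3.44*r - 0.92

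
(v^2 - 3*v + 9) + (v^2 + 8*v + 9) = 2*v^2 + 5*v + 18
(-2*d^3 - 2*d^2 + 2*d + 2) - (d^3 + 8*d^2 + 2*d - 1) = -3*d^3 - 10*d^2 + 3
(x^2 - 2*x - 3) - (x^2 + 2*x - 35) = 32 - 4*x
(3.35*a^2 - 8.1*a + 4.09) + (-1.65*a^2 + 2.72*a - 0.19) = 1.7*a^2 - 5.38*a + 3.9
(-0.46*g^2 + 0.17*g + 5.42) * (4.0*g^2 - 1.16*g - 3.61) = -1.84*g^4 + 1.2136*g^3 + 23.1434*g^2 - 6.9009*g - 19.5662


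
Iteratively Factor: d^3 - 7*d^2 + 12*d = (d - 3)*(d^2 - 4*d) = (d - 4)*(d - 3)*(d)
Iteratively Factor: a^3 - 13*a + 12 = (a - 1)*(a^2 + a - 12) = (a - 3)*(a - 1)*(a + 4)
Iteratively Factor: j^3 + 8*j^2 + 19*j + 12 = (j + 3)*(j^2 + 5*j + 4) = (j + 3)*(j + 4)*(j + 1)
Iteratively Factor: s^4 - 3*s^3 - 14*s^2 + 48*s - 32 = (s - 1)*(s^3 - 2*s^2 - 16*s + 32) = (s - 4)*(s - 1)*(s^2 + 2*s - 8) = (s - 4)*(s - 1)*(s + 4)*(s - 2)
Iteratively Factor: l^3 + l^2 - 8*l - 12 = (l - 3)*(l^2 + 4*l + 4) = (l - 3)*(l + 2)*(l + 2)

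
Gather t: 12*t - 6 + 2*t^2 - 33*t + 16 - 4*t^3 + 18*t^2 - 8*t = -4*t^3 + 20*t^2 - 29*t + 10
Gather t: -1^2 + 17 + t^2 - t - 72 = t^2 - t - 56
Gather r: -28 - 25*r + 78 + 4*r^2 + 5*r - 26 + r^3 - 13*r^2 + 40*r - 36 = r^3 - 9*r^2 + 20*r - 12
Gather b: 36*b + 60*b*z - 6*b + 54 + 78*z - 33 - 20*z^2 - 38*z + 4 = b*(60*z + 30) - 20*z^2 + 40*z + 25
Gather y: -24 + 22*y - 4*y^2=-4*y^2 + 22*y - 24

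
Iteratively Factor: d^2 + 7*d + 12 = (d + 4)*(d + 3)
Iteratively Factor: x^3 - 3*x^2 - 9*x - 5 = (x - 5)*(x^2 + 2*x + 1) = (x - 5)*(x + 1)*(x + 1)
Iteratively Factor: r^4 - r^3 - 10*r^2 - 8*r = (r)*(r^3 - r^2 - 10*r - 8) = r*(r - 4)*(r^2 + 3*r + 2) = r*(r - 4)*(r + 2)*(r + 1)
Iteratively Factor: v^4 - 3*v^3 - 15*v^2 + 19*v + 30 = (v - 2)*(v^3 - v^2 - 17*v - 15) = (v - 2)*(v + 3)*(v^2 - 4*v - 5) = (v - 2)*(v + 1)*(v + 3)*(v - 5)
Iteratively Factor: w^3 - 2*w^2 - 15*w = (w + 3)*(w^2 - 5*w) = (w - 5)*(w + 3)*(w)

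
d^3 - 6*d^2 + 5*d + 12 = (d - 4)*(d - 3)*(d + 1)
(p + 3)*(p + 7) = p^2 + 10*p + 21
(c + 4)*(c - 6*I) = c^2 + 4*c - 6*I*c - 24*I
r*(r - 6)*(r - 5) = r^3 - 11*r^2 + 30*r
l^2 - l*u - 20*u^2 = (l - 5*u)*(l + 4*u)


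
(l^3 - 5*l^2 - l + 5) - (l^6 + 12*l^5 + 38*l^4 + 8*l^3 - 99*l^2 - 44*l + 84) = -l^6 - 12*l^5 - 38*l^4 - 7*l^3 + 94*l^2 + 43*l - 79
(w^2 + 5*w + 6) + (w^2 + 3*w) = 2*w^2 + 8*w + 6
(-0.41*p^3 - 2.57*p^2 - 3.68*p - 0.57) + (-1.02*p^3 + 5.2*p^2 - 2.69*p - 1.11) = -1.43*p^3 + 2.63*p^2 - 6.37*p - 1.68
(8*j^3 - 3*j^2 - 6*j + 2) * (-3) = -24*j^3 + 9*j^2 + 18*j - 6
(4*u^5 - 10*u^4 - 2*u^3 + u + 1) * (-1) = -4*u^5 + 10*u^4 + 2*u^3 - u - 1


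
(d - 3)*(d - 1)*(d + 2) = d^3 - 2*d^2 - 5*d + 6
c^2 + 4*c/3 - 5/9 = (c - 1/3)*(c + 5/3)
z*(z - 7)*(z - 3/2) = z^3 - 17*z^2/2 + 21*z/2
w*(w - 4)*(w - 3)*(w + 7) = w^4 - 37*w^2 + 84*w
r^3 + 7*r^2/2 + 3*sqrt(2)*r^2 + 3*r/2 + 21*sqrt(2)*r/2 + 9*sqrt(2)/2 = (r + 1/2)*(r + 3)*(r + 3*sqrt(2))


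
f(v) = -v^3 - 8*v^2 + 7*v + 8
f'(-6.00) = -5.00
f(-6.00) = -106.00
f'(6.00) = -197.00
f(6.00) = -454.00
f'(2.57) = -53.93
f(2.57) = -43.82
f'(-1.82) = 26.18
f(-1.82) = -25.21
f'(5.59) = -176.18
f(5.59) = -377.53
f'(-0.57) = 15.15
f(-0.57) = 1.60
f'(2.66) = -56.79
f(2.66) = -48.81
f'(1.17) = -15.83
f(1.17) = 3.64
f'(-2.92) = 28.14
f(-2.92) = -55.75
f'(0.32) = 1.57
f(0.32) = 9.39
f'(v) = -3*v^2 - 16*v + 7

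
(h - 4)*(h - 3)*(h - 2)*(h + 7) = h^4 - 2*h^3 - 37*h^2 + 158*h - 168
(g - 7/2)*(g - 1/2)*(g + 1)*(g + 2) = g^4 - g^3 - 33*g^2/4 - 11*g/4 + 7/2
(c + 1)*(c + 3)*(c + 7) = c^3 + 11*c^2 + 31*c + 21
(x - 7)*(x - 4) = x^2 - 11*x + 28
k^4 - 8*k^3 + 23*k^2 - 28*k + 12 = (k - 3)*(k - 2)^2*(k - 1)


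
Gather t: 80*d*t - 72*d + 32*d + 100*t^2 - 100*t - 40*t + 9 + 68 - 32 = -40*d + 100*t^2 + t*(80*d - 140) + 45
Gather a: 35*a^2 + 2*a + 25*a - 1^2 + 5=35*a^2 + 27*a + 4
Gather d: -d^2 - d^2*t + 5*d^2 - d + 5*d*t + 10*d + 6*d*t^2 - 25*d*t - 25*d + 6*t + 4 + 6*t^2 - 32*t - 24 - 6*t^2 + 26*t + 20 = d^2*(4 - t) + d*(6*t^2 - 20*t - 16)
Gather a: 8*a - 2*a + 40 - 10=6*a + 30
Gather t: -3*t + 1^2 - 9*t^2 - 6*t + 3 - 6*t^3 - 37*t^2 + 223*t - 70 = -6*t^3 - 46*t^2 + 214*t - 66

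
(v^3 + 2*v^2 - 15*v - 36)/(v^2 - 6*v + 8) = (v^2 + 6*v + 9)/(v - 2)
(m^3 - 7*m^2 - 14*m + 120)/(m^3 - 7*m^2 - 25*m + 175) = (m^2 - 2*m - 24)/(m^2 - 2*m - 35)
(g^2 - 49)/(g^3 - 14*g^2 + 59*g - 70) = (g + 7)/(g^2 - 7*g + 10)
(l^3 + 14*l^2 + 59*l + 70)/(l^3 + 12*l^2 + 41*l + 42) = (l + 5)/(l + 3)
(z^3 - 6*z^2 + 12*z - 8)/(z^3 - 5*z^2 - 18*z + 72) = (z^3 - 6*z^2 + 12*z - 8)/(z^3 - 5*z^2 - 18*z + 72)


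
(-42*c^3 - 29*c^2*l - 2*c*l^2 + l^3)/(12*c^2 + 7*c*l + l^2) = (-14*c^2 - 5*c*l + l^2)/(4*c + l)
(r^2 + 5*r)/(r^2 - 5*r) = (r + 5)/(r - 5)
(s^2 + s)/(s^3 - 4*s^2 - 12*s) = (s + 1)/(s^2 - 4*s - 12)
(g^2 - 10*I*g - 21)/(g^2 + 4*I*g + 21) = (g - 7*I)/(g + 7*I)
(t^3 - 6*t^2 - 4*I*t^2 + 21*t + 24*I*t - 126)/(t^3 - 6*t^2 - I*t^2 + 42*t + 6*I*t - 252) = (t + 3*I)/(t + 6*I)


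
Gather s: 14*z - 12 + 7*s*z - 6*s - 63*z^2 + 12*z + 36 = s*(7*z - 6) - 63*z^2 + 26*z + 24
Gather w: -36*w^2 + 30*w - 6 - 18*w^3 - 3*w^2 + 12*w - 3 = -18*w^3 - 39*w^2 + 42*w - 9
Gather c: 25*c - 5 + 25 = 25*c + 20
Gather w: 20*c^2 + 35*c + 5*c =20*c^2 + 40*c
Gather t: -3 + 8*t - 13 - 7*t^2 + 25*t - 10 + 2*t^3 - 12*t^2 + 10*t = 2*t^3 - 19*t^2 + 43*t - 26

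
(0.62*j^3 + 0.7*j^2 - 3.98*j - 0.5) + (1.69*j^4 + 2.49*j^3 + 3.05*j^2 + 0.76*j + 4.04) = 1.69*j^4 + 3.11*j^3 + 3.75*j^2 - 3.22*j + 3.54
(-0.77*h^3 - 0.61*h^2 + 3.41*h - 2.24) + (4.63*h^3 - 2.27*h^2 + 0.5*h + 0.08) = 3.86*h^3 - 2.88*h^2 + 3.91*h - 2.16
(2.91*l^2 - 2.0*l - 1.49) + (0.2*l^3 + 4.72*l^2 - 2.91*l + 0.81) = 0.2*l^3 + 7.63*l^2 - 4.91*l - 0.68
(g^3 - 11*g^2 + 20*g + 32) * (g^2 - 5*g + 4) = g^5 - 16*g^4 + 79*g^3 - 112*g^2 - 80*g + 128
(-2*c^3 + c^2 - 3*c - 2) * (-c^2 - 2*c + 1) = 2*c^5 + 3*c^4 - c^3 + 9*c^2 + c - 2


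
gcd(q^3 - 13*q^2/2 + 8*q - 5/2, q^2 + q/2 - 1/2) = q - 1/2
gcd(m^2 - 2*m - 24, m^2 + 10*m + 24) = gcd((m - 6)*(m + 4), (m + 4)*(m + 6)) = m + 4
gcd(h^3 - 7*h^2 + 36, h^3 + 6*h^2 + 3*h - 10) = h + 2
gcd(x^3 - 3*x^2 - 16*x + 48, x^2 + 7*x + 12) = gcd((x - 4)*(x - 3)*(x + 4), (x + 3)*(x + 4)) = x + 4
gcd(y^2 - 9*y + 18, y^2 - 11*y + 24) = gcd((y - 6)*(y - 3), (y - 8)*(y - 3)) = y - 3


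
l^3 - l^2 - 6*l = l*(l - 3)*(l + 2)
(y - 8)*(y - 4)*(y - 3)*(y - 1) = y^4 - 16*y^3 + 83*y^2 - 164*y + 96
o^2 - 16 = (o - 4)*(o + 4)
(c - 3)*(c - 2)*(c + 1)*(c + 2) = c^4 - 2*c^3 - 7*c^2 + 8*c + 12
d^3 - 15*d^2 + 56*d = d*(d - 8)*(d - 7)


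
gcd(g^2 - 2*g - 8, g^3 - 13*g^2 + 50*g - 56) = g - 4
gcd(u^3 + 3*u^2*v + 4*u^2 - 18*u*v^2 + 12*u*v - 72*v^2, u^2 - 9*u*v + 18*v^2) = u - 3*v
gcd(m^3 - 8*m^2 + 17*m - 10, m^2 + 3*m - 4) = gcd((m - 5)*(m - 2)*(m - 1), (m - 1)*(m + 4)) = m - 1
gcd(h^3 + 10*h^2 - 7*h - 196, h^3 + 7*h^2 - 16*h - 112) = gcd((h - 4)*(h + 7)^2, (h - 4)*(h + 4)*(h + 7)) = h^2 + 3*h - 28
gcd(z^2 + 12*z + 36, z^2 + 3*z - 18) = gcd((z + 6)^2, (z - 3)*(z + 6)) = z + 6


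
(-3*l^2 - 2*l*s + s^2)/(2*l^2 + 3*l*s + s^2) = (-3*l + s)/(2*l + s)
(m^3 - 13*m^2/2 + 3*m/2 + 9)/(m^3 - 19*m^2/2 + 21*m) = (2*m^2 - m - 3)/(m*(2*m - 7))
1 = 1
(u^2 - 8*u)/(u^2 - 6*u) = (u - 8)/(u - 6)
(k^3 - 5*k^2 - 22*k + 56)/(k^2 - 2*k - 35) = (k^2 + 2*k - 8)/(k + 5)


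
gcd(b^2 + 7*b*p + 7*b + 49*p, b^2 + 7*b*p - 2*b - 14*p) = b + 7*p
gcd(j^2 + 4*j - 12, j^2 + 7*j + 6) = j + 6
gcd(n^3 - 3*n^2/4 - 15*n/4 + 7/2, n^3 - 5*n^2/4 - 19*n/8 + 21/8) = n^2 - 11*n/4 + 7/4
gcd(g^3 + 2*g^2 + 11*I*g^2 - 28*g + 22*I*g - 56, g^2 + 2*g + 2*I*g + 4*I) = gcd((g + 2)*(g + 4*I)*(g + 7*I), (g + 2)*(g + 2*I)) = g + 2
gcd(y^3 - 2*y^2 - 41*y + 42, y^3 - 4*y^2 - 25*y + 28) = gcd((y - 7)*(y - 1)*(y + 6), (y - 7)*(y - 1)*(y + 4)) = y^2 - 8*y + 7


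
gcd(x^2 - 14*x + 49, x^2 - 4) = 1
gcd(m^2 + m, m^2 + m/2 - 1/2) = m + 1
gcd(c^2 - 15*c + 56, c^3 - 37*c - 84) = c - 7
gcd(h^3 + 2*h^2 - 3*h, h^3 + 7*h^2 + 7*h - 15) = h^2 + 2*h - 3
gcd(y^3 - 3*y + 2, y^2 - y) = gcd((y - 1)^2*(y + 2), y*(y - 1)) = y - 1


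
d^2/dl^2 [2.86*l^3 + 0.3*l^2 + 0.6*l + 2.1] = 17.16*l + 0.6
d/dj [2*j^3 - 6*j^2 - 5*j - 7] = 6*j^2 - 12*j - 5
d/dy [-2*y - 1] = -2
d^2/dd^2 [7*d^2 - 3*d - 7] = 14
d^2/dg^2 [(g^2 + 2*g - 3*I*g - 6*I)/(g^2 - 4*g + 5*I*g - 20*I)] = (g^3*(12 - 16*I) + 84*I*g^2 + g*(540 + 384*I) - 1920 + 388*I)/(g^6 + g^5*(-12 + 15*I) + g^4*(-27 - 180*I) + g^3*(836 + 595*I) + g^2*(-3600 + 540*I) + g*(4800 - 6000*I) + 8000*I)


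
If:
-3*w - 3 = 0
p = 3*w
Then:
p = -3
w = -1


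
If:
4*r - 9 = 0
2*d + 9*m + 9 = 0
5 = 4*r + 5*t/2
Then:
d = -9*m/2 - 9/2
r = 9/4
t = -8/5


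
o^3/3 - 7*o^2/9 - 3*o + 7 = (o/3 + 1)*(o - 3)*(o - 7/3)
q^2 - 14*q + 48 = (q - 8)*(q - 6)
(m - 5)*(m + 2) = m^2 - 3*m - 10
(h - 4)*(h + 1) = h^2 - 3*h - 4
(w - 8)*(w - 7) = w^2 - 15*w + 56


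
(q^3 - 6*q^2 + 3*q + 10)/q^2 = q - 6 + 3/q + 10/q^2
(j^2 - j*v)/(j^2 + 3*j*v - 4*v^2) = j/(j + 4*v)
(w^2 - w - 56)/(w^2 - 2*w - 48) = (w + 7)/(w + 6)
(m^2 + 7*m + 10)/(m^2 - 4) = (m + 5)/(m - 2)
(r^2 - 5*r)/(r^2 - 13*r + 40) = r/(r - 8)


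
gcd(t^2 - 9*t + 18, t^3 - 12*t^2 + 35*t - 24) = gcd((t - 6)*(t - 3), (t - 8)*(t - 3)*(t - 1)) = t - 3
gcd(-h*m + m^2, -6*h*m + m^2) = m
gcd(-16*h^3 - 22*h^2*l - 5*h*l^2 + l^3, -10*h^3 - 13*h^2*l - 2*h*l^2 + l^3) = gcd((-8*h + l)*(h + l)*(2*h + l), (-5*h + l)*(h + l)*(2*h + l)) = 2*h^2 + 3*h*l + l^2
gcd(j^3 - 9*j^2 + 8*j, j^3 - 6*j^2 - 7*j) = j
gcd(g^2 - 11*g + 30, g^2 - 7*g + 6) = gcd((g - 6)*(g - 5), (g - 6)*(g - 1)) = g - 6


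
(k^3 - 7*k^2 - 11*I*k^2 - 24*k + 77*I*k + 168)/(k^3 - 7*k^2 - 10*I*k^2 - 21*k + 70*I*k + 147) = (k - 8*I)/(k - 7*I)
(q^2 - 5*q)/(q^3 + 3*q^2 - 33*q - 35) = q/(q^2 + 8*q + 7)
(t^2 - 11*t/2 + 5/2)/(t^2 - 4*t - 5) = (t - 1/2)/(t + 1)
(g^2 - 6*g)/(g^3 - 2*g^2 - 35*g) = (6 - g)/(-g^2 + 2*g + 35)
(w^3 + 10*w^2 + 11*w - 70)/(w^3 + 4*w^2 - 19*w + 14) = (w + 5)/(w - 1)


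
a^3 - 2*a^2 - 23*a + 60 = (a - 4)*(a - 3)*(a + 5)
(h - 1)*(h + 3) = h^2 + 2*h - 3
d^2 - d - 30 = (d - 6)*(d + 5)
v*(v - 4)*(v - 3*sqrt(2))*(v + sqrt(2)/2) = v^4 - 4*v^3 - 5*sqrt(2)*v^3/2 - 3*v^2 + 10*sqrt(2)*v^2 + 12*v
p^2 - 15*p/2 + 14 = (p - 4)*(p - 7/2)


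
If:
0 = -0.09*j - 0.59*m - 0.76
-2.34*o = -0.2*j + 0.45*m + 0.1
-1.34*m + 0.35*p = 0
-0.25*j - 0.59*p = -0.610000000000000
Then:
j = -37.22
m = 4.39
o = -4.07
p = 16.80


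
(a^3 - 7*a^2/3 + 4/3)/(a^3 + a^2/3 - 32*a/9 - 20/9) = 3*(a - 1)/(3*a + 5)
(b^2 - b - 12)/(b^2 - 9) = (b - 4)/(b - 3)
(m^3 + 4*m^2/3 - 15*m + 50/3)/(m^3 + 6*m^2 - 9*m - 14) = (3*m^2 + 10*m - 25)/(3*(m^2 + 8*m + 7))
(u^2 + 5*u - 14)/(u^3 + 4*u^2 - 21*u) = (u - 2)/(u*(u - 3))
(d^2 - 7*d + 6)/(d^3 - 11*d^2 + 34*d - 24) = 1/(d - 4)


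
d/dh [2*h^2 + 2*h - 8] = 4*h + 2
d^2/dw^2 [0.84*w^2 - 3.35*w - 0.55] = 1.68000000000000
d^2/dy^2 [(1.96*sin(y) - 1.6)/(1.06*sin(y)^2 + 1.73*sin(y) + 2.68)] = (-2.202256*sin(y)^5 + 10.785288*sin(y)^4 + 46.61456*sin(y)^3 - 15.091696*sin(y)^2 - 72.508032*sin(y) - 18.661408)/(1.06*sin(y)^2 + 1.73*sin(y) + 2.68)^3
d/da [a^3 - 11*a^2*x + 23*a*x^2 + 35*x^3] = 3*a^2 - 22*a*x + 23*x^2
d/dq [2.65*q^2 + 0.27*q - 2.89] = 5.3*q + 0.27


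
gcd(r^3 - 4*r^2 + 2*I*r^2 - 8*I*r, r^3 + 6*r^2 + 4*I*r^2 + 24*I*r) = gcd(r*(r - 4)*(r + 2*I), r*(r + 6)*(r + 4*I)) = r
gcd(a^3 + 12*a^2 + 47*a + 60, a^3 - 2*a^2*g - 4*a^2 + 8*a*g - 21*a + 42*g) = a + 3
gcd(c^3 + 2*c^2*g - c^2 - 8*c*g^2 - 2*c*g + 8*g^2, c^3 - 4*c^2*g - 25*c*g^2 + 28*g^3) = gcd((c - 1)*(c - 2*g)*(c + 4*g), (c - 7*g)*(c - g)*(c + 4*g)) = c + 4*g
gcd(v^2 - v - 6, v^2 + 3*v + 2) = v + 2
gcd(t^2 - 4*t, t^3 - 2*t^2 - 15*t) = t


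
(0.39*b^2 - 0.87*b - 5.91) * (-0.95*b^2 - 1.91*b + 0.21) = -0.3705*b^4 + 0.0816*b^3 + 7.3581*b^2 + 11.1054*b - 1.2411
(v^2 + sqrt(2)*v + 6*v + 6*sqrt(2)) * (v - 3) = v^3 + sqrt(2)*v^2 + 3*v^2 - 18*v + 3*sqrt(2)*v - 18*sqrt(2)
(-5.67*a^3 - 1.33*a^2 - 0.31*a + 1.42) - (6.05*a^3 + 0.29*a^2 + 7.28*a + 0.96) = -11.72*a^3 - 1.62*a^2 - 7.59*a + 0.46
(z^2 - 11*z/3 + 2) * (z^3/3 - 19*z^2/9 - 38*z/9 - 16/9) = z^5/3 - 10*z^4/3 + 113*z^3/27 + 256*z^2/27 - 52*z/27 - 32/9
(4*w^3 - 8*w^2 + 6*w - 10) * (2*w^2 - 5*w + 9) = 8*w^5 - 36*w^4 + 88*w^3 - 122*w^2 + 104*w - 90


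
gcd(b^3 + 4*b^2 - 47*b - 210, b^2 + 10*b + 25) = b + 5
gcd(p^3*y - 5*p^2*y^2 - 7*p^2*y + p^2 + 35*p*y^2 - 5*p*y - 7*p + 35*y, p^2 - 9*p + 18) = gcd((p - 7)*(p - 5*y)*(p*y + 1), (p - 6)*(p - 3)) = 1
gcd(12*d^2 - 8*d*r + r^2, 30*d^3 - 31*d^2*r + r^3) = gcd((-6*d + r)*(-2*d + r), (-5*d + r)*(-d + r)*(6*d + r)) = 1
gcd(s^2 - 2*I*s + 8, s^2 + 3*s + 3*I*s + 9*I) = 1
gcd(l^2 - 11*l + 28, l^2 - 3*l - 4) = l - 4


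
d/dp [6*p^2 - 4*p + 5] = 12*p - 4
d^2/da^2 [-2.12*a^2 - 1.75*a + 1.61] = -4.24000000000000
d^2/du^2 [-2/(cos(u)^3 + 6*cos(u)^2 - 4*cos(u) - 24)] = 2*((13*cos(u) - 48*cos(2*u) - 9*cos(3*u))*(cos(u)^3 + 6*cos(u)^2 - 4*cos(u) - 24)/4 - 2*(3*cos(u)^2 + 12*cos(u) - 4)^2*sin(u)^2)/(cos(u)^3 + 6*cos(u)^2 - 4*cos(u) - 24)^3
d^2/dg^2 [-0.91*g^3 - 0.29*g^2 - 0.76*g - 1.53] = -5.46*g - 0.58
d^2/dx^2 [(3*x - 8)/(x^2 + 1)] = 2*(4*x^2*(3*x - 8) + (8 - 9*x)*(x^2 + 1))/(x^2 + 1)^3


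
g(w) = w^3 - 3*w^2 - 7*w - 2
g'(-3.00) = 38.00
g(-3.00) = -35.00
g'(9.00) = 182.00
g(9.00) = 421.00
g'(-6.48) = 157.85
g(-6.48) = -354.71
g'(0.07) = -7.41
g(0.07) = -2.50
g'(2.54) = -2.89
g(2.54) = -22.75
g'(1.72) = -8.44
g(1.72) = -17.83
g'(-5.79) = 128.31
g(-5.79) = -256.15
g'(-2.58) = 28.45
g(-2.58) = -21.08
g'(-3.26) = 44.44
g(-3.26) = -45.71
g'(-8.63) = 268.21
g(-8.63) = -807.76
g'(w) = 3*w^2 - 6*w - 7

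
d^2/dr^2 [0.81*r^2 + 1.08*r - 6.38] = 1.62000000000000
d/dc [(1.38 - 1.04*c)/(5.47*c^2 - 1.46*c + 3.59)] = (5.6888*c^2 - 15.0972*c - 1.7188)/(29.9209*c^4 - 15.9724*c^3 + 41.4062*c^2 - 10.4828*c + 12.8881)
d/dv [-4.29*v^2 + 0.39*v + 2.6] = 0.39 - 8.58*v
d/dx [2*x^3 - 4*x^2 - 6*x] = 6*x^2 - 8*x - 6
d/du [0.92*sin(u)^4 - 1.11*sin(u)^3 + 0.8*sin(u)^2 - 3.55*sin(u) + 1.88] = (3.68*sin(u)^3 - 3.33*sin(u)^2 + 1.6*sin(u) - 3.55)*cos(u)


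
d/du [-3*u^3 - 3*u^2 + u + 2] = -9*u^2 - 6*u + 1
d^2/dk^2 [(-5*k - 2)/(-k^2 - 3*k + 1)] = 2*((2*k + 3)^2*(5*k + 2) - (15*k + 17)*(k^2 + 3*k - 1))/(k^2 + 3*k - 1)^3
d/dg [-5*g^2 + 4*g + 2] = 4 - 10*g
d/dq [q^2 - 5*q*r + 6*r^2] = 2*q - 5*r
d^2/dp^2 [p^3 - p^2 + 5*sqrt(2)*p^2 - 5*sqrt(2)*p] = 6*p - 2 + 10*sqrt(2)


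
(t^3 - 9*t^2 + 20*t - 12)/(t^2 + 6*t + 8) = (t^3 - 9*t^2 + 20*t - 12)/(t^2 + 6*t + 8)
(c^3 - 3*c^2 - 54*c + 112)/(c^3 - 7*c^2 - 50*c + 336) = (c - 2)/(c - 6)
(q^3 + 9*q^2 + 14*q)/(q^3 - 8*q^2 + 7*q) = (q^2 + 9*q + 14)/(q^2 - 8*q + 7)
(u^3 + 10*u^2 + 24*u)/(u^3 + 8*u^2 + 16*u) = (u + 6)/(u + 4)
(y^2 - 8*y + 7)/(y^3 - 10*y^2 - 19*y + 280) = (y - 1)/(y^2 - 3*y - 40)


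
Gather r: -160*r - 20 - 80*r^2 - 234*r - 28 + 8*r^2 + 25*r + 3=-72*r^2 - 369*r - 45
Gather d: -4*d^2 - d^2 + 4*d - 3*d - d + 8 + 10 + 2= 20 - 5*d^2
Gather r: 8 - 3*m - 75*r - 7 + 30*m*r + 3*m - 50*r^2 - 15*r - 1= -50*r^2 + r*(30*m - 90)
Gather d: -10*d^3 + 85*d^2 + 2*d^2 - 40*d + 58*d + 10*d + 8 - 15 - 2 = -10*d^3 + 87*d^2 + 28*d - 9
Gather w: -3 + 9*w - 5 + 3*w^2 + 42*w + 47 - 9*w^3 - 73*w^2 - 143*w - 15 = -9*w^3 - 70*w^2 - 92*w + 24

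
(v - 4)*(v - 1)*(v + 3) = v^3 - 2*v^2 - 11*v + 12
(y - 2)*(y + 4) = y^2 + 2*y - 8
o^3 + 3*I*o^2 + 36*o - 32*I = (o - 4*I)*(o - I)*(o + 8*I)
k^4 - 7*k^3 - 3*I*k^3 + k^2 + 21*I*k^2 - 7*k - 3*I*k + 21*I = (k - 7)*(k - 3*I)*(-I*k + 1)*(I*k + 1)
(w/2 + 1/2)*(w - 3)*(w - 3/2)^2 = w^4/2 - 5*w^3/2 + 21*w^2/8 + 9*w/4 - 27/8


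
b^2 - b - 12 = (b - 4)*(b + 3)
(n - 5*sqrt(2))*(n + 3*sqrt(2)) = n^2 - 2*sqrt(2)*n - 30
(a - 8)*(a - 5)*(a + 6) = a^3 - 7*a^2 - 38*a + 240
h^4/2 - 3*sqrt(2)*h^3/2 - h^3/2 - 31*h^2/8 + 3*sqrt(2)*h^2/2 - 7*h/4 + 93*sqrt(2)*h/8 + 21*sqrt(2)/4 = (h/2 + 1)*(h - 7/2)*(h + 1/2)*(h - 3*sqrt(2))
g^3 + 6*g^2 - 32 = (g - 2)*(g + 4)^2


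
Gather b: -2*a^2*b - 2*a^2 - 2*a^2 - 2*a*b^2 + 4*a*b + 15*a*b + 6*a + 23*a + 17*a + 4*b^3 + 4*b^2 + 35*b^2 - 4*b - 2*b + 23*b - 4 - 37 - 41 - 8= -4*a^2 + 46*a + 4*b^3 + b^2*(39 - 2*a) + b*(-2*a^2 + 19*a + 17) - 90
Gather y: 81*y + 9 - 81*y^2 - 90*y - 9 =-81*y^2 - 9*y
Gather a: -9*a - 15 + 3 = -9*a - 12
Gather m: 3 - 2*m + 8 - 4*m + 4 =15 - 6*m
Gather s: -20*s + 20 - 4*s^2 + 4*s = -4*s^2 - 16*s + 20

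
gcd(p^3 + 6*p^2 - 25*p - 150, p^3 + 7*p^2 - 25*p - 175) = p^2 - 25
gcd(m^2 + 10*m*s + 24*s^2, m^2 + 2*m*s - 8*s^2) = m + 4*s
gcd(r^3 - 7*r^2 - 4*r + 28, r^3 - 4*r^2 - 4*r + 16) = r^2 - 4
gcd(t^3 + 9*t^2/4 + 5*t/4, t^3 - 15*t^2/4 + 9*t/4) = t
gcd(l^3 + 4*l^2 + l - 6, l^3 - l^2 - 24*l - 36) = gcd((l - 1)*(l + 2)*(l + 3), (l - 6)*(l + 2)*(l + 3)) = l^2 + 5*l + 6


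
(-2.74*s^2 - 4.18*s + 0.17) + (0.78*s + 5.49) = -2.74*s^2 - 3.4*s + 5.66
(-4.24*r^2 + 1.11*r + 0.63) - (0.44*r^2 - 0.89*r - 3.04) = -4.68*r^2 + 2.0*r + 3.67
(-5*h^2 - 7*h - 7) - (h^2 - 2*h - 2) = -6*h^2 - 5*h - 5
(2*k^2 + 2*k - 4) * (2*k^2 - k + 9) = 4*k^4 + 2*k^3 + 8*k^2 + 22*k - 36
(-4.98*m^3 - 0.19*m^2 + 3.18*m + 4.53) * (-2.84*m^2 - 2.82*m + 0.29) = 14.1432*m^5 + 14.5832*m^4 - 9.9396*m^3 - 21.8879*m^2 - 11.8524*m + 1.3137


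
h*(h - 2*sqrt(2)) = h^2 - 2*sqrt(2)*h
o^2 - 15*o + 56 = (o - 8)*(o - 7)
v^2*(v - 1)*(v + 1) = v^4 - v^2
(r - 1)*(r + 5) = r^2 + 4*r - 5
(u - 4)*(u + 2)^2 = u^3 - 12*u - 16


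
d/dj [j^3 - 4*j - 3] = 3*j^2 - 4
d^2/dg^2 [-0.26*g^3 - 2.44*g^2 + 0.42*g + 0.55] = -1.56*g - 4.88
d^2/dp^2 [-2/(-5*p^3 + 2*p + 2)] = 4*(-15*p*(-5*p^3 + 2*p + 2) - (15*p^2 - 2)^2)/(-5*p^3 + 2*p + 2)^3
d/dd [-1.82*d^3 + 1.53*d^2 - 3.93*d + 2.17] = -5.46*d^2 + 3.06*d - 3.93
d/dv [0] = 0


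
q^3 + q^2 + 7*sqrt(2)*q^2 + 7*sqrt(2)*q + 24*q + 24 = (q + 1)*(q + 3*sqrt(2))*(q + 4*sqrt(2))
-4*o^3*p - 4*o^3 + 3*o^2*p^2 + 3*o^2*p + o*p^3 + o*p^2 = (-o + p)*(4*o + p)*(o*p + o)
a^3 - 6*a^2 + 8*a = a*(a - 4)*(a - 2)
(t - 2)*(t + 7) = t^2 + 5*t - 14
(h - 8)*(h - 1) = h^2 - 9*h + 8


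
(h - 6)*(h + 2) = h^2 - 4*h - 12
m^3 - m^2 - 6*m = m*(m - 3)*(m + 2)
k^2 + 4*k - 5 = (k - 1)*(k + 5)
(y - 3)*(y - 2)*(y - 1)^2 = y^4 - 7*y^3 + 17*y^2 - 17*y + 6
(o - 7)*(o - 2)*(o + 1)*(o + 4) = o^4 - 4*o^3 - 27*o^2 + 34*o + 56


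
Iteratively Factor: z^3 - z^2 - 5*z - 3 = (z + 1)*(z^2 - 2*z - 3) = (z - 3)*(z + 1)*(z + 1)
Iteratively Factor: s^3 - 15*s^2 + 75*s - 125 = (s - 5)*(s^2 - 10*s + 25) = (s - 5)^2*(s - 5)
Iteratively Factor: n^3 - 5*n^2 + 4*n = (n)*(n^2 - 5*n + 4) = n*(n - 1)*(n - 4)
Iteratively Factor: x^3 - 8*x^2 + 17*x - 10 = (x - 2)*(x^2 - 6*x + 5) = (x - 2)*(x - 1)*(x - 5)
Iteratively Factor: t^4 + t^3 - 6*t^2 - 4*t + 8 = (t - 1)*(t^3 + 2*t^2 - 4*t - 8) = (t - 2)*(t - 1)*(t^2 + 4*t + 4) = (t - 2)*(t - 1)*(t + 2)*(t + 2)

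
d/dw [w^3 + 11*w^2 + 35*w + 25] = 3*w^2 + 22*w + 35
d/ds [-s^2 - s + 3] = -2*s - 1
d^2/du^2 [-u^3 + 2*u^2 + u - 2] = 4 - 6*u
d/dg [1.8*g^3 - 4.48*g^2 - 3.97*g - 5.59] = 5.4*g^2 - 8.96*g - 3.97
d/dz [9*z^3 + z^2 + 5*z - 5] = 27*z^2 + 2*z + 5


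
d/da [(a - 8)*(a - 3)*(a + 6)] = 3*a^2 - 10*a - 42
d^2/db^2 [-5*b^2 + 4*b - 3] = -10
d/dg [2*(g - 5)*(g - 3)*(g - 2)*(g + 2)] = 8*g^3 - 48*g^2 + 44*g + 64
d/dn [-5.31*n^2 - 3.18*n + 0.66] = -10.62*n - 3.18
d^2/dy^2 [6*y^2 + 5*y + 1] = 12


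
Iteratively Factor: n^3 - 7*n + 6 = (n - 2)*(n^2 + 2*n - 3) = (n - 2)*(n + 3)*(n - 1)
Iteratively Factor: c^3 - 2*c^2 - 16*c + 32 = (c + 4)*(c^2 - 6*c + 8) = (c - 4)*(c + 4)*(c - 2)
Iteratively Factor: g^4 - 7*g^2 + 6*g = (g)*(g^3 - 7*g + 6) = g*(g - 2)*(g^2 + 2*g - 3) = g*(g - 2)*(g - 1)*(g + 3)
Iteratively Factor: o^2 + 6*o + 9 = (o + 3)*(o + 3)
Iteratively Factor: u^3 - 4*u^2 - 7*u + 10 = (u - 1)*(u^2 - 3*u - 10) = (u - 5)*(u - 1)*(u + 2)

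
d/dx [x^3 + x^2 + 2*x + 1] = 3*x^2 + 2*x + 2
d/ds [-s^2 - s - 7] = -2*s - 1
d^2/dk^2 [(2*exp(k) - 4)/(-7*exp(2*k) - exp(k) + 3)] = (-98*exp(4*k) + 798*exp(3*k) - 168*exp(2*k) + 334*exp(k) - 6)*exp(k)/(343*exp(6*k) + 147*exp(5*k) - 420*exp(4*k) - 125*exp(3*k) + 180*exp(2*k) + 27*exp(k) - 27)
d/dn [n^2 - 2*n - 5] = 2*n - 2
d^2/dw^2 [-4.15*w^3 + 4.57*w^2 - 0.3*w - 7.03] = 9.14 - 24.9*w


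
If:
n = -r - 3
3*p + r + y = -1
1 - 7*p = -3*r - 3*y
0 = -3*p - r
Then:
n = -27/8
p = -1/8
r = 3/8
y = -1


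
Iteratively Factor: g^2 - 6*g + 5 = (g - 5)*(g - 1)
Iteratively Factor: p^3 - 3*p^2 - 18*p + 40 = (p - 2)*(p^2 - p - 20) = (p - 2)*(p + 4)*(p - 5)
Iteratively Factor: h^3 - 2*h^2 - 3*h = (h - 3)*(h^2 + h) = (h - 3)*(h + 1)*(h)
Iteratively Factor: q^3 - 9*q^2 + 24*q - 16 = (q - 4)*(q^2 - 5*q + 4) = (q - 4)^2*(q - 1)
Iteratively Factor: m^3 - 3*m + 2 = (m - 1)*(m^2 + m - 2) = (m - 1)*(m + 2)*(m - 1)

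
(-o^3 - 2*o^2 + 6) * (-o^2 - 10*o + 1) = o^5 + 12*o^4 + 19*o^3 - 8*o^2 - 60*o + 6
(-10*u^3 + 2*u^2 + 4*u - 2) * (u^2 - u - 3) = -10*u^5 + 12*u^4 + 32*u^3 - 12*u^2 - 10*u + 6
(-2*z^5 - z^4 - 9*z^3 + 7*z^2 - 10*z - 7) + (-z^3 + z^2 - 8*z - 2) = -2*z^5 - z^4 - 10*z^3 + 8*z^2 - 18*z - 9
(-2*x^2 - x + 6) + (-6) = -2*x^2 - x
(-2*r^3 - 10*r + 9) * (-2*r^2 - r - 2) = 4*r^5 + 2*r^4 + 24*r^3 - 8*r^2 + 11*r - 18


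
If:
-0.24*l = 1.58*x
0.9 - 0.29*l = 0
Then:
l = 3.10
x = -0.47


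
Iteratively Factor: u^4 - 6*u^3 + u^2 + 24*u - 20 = (u - 5)*(u^3 - u^2 - 4*u + 4) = (u - 5)*(u - 2)*(u^2 + u - 2) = (u - 5)*(u - 2)*(u + 2)*(u - 1)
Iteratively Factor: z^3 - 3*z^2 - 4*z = (z + 1)*(z^2 - 4*z) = z*(z + 1)*(z - 4)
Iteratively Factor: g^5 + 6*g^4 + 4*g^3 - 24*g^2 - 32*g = (g)*(g^4 + 6*g^3 + 4*g^2 - 24*g - 32) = g*(g + 2)*(g^3 + 4*g^2 - 4*g - 16) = g*(g + 2)^2*(g^2 + 2*g - 8) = g*(g - 2)*(g + 2)^2*(g + 4)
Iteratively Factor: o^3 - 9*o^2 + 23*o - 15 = (o - 5)*(o^2 - 4*o + 3) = (o - 5)*(o - 1)*(o - 3)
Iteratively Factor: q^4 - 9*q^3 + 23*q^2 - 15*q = (q - 1)*(q^3 - 8*q^2 + 15*q) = (q - 3)*(q - 1)*(q^2 - 5*q) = q*(q - 3)*(q - 1)*(q - 5)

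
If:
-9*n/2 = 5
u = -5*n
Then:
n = -10/9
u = 50/9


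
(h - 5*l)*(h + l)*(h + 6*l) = h^3 + 2*h^2*l - 29*h*l^2 - 30*l^3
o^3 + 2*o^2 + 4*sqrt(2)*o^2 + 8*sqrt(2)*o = o*(o + 2)*(o + 4*sqrt(2))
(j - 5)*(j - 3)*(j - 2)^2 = j^4 - 12*j^3 + 51*j^2 - 92*j + 60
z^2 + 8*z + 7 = (z + 1)*(z + 7)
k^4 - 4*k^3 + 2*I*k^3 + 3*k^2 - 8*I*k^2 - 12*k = k*(k - 4)*(k - I)*(k + 3*I)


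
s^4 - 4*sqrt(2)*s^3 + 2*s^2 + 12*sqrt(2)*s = s*(s - 3*sqrt(2))*(s - 2*sqrt(2))*(s + sqrt(2))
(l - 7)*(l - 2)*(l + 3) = l^3 - 6*l^2 - 13*l + 42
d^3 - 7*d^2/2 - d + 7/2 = (d - 7/2)*(d - 1)*(d + 1)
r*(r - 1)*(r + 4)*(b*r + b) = b*r^4 + 4*b*r^3 - b*r^2 - 4*b*r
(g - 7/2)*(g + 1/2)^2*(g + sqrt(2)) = g^4 - 5*g^3/2 + sqrt(2)*g^3 - 5*sqrt(2)*g^2/2 - 13*g^2/4 - 13*sqrt(2)*g/4 - 7*g/8 - 7*sqrt(2)/8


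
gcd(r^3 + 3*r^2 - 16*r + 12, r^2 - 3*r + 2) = r^2 - 3*r + 2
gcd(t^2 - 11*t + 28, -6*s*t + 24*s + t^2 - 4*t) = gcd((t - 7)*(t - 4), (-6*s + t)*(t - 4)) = t - 4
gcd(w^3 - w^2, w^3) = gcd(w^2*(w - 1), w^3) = w^2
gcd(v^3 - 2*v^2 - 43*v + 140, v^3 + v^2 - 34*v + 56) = v^2 + 3*v - 28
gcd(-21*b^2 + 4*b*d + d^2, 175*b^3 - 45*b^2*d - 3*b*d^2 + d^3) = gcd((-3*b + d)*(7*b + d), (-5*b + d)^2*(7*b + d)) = 7*b + d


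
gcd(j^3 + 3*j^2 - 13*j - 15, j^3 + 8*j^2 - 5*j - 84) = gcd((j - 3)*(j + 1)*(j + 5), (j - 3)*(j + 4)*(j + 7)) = j - 3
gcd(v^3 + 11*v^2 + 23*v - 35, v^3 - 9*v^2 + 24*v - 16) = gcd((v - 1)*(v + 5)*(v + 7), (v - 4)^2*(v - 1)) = v - 1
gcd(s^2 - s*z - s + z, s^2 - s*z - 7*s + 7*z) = -s + z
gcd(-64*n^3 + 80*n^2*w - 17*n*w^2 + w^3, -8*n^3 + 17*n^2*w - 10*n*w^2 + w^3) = 8*n^2 - 9*n*w + w^2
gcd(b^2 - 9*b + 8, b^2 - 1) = b - 1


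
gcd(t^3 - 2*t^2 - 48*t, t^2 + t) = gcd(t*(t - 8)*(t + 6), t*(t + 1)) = t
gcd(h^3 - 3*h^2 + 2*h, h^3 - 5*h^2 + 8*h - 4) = h^2 - 3*h + 2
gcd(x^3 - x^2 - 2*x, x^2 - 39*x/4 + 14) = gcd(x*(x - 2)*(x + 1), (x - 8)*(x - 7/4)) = 1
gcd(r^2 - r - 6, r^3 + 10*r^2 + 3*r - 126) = r - 3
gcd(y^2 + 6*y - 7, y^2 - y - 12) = 1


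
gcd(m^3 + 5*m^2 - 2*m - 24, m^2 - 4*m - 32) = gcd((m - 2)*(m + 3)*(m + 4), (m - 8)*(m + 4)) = m + 4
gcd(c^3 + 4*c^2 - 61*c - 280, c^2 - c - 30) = c + 5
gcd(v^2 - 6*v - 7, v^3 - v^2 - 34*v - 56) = v - 7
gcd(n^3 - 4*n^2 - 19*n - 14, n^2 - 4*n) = 1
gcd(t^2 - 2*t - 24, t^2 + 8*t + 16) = t + 4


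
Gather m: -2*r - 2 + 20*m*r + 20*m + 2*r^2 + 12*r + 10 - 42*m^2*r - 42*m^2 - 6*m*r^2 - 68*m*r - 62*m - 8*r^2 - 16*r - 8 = m^2*(-42*r - 42) + m*(-6*r^2 - 48*r - 42) - 6*r^2 - 6*r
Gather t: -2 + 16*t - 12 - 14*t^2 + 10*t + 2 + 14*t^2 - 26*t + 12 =0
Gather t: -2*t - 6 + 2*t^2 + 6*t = 2*t^2 + 4*t - 6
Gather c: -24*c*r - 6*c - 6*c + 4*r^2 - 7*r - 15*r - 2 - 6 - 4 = c*(-24*r - 12) + 4*r^2 - 22*r - 12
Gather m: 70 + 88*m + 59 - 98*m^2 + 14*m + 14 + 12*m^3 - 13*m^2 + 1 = 12*m^3 - 111*m^2 + 102*m + 144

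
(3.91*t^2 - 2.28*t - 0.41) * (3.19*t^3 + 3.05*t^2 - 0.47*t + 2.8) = 12.4729*t^5 + 4.6523*t^4 - 10.0996*t^3 + 10.7691*t^2 - 6.1913*t - 1.148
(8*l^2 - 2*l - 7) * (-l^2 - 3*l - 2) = -8*l^4 - 22*l^3 - 3*l^2 + 25*l + 14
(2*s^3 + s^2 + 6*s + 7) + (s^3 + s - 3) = 3*s^3 + s^2 + 7*s + 4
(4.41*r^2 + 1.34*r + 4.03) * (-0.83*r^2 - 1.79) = -3.6603*r^4 - 1.1122*r^3 - 11.2388*r^2 - 2.3986*r - 7.2137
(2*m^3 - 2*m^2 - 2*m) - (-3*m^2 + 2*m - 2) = 2*m^3 + m^2 - 4*m + 2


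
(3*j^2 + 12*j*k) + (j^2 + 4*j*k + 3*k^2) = 4*j^2 + 16*j*k + 3*k^2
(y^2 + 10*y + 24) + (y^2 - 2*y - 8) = 2*y^2 + 8*y + 16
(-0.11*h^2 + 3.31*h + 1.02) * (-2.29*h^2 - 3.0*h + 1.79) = 0.2519*h^4 - 7.2499*h^3 - 12.4627*h^2 + 2.8649*h + 1.8258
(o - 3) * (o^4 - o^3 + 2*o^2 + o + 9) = o^5 - 4*o^4 + 5*o^3 - 5*o^2 + 6*o - 27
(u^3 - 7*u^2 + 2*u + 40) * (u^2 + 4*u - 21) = u^5 - 3*u^4 - 47*u^3 + 195*u^2 + 118*u - 840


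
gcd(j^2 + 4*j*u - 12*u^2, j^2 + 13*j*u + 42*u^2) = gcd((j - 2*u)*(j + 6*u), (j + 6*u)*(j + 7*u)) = j + 6*u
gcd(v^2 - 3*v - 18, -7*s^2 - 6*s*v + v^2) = 1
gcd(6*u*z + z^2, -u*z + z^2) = z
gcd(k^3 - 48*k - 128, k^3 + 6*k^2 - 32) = k^2 + 8*k + 16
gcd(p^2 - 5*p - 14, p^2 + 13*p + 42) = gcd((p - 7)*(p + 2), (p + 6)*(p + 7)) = 1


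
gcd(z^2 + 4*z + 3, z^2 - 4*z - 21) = z + 3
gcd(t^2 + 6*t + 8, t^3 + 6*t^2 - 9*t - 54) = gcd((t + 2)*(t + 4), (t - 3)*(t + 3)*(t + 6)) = 1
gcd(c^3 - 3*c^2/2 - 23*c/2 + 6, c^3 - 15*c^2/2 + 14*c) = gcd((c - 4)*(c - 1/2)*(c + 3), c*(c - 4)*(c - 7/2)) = c - 4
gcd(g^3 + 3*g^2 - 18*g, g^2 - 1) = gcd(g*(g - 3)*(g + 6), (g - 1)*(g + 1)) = 1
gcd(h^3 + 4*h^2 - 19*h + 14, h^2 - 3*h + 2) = h^2 - 3*h + 2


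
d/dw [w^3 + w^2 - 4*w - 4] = 3*w^2 + 2*w - 4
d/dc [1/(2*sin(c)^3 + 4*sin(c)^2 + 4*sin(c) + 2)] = (-4*sin(c) + 3*cos(c)^2 - 5)*cos(c)/(2*(sin(c) + 1)^2*(sin(c)^2 + sin(c) + 1)^2)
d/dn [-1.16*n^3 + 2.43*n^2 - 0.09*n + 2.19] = -3.48*n^2 + 4.86*n - 0.09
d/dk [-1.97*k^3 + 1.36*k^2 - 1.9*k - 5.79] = -5.91*k^2 + 2.72*k - 1.9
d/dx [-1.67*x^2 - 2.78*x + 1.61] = -3.34*x - 2.78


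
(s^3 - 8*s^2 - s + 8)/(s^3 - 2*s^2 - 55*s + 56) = (s + 1)/(s + 7)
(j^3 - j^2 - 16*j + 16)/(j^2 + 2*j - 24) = (j^2 + 3*j - 4)/(j + 6)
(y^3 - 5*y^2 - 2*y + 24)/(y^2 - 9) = (y^2 - 2*y - 8)/(y + 3)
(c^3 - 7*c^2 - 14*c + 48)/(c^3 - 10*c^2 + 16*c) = (c + 3)/c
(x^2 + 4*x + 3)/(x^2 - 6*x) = (x^2 + 4*x + 3)/(x*(x - 6))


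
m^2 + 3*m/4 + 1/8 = (m + 1/4)*(m + 1/2)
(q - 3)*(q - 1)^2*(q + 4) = q^4 - q^3 - 13*q^2 + 25*q - 12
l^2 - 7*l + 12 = (l - 4)*(l - 3)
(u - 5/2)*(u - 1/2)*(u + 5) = u^3 + 2*u^2 - 55*u/4 + 25/4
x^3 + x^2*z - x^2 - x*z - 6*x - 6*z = (x - 3)*(x + 2)*(x + z)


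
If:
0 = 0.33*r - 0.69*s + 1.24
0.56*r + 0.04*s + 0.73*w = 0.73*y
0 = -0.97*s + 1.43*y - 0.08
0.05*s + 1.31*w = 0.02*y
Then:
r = 2.69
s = 3.08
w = -0.08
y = 2.15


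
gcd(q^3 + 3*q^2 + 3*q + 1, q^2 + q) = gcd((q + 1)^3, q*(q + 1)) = q + 1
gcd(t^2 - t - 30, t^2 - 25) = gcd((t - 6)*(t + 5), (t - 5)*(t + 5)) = t + 5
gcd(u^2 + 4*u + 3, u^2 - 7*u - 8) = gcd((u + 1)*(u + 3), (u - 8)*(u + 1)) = u + 1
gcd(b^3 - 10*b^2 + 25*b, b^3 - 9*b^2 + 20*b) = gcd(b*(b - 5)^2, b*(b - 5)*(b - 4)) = b^2 - 5*b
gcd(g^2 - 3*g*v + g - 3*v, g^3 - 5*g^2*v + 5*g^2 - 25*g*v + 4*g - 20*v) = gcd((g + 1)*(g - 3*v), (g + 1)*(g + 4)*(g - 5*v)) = g + 1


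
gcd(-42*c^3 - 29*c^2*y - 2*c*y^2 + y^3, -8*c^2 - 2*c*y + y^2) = 2*c + y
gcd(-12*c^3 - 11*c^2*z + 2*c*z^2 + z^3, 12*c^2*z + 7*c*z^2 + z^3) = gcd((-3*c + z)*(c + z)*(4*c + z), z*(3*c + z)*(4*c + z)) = 4*c + z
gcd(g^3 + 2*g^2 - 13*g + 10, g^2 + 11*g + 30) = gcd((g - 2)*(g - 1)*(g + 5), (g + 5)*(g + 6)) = g + 5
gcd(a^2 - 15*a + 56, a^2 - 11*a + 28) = a - 7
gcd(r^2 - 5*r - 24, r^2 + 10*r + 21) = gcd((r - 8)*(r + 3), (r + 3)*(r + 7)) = r + 3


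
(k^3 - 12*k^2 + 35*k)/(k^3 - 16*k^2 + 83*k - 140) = k/(k - 4)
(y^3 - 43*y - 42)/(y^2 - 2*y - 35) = (y^2 + 7*y + 6)/(y + 5)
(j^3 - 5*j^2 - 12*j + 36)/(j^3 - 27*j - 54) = (j - 2)/(j + 3)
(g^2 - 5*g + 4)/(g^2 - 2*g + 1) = (g - 4)/(g - 1)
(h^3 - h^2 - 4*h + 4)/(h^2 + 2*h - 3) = (h^2 - 4)/(h + 3)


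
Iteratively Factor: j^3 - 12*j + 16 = (j - 2)*(j^2 + 2*j - 8) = (j - 2)*(j + 4)*(j - 2)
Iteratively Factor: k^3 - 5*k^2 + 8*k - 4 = (k - 2)*(k^2 - 3*k + 2) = (k - 2)*(k - 1)*(k - 2)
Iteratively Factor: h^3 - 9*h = (h - 3)*(h^2 + 3*h) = h*(h - 3)*(h + 3)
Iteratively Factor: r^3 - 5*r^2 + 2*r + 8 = (r - 4)*(r^2 - r - 2) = (r - 4)*(r - 2)*(r + 1)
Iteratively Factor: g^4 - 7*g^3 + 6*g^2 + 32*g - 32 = (g - 1)*(g^3 - 6*g^2 + 32) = (g - 4)*(g - 1)*(g^2 - 2*g - 8) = (g - 4)*(g - 1)*(g + 2)*(g - 4)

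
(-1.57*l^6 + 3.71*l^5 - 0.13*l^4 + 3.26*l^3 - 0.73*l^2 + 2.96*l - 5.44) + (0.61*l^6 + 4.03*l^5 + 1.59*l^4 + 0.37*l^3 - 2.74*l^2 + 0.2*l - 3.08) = -0.96*l^6 + 7.74*l^5 + 1.46*l^4 + 3.63*l^3 - 3.47*l^2 + 3.16*l - 8.52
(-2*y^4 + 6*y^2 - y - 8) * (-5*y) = 10*y^5 - 30*y^3 + 5*y^2 + 40*y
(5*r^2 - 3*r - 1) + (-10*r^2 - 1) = -5*r^2 - 3*r - 2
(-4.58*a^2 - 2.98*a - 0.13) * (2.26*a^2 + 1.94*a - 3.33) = -10.3508*a^4 - 15.62*a^3 + 9.1764*a^2 + 9.6712*a + 0.4329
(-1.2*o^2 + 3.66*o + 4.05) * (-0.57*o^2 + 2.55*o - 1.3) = 0.684*o^4 - 5.1462*o^3 + 8.5845*o^2 + 5.5695*o - 5.265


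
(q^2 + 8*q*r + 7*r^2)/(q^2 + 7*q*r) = (q + r)/q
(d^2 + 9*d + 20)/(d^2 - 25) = (d + 4)/(d - 5)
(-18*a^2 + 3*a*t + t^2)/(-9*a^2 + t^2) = (6*a + t)/(3*a + t)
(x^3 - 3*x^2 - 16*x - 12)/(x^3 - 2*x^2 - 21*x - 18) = (x + 2)/(x + 3)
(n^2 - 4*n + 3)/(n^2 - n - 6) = (n - 1)/(n + 2)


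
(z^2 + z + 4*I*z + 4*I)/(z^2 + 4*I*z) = (z + 1)/z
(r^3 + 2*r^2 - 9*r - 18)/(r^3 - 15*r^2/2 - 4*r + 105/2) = 2*(r^2 + 5*r + 6)/(2*r^2 - 9*r - 35)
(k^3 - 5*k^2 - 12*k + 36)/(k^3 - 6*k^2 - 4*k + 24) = (k + 3)/(k + 2)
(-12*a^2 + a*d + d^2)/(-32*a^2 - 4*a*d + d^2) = (3*a - d)/(8*a - d)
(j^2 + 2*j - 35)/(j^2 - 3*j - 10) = (j + 7)/(j + 2)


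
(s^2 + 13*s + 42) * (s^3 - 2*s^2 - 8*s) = s^5 + 11*s^4 + 8*s^3 - 188*s^2 - 336*s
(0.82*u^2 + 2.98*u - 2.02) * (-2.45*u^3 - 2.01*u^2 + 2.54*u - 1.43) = -2.009*u^5 - 8.9492*u^4 + 1.042*u^3 + 10.4568*u^2 - 9.3922*u + 2.8886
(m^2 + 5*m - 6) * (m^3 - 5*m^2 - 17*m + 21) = m^5 - 48*m^3 - 34*m^2 + 207*m - 126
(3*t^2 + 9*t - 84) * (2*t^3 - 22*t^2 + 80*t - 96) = 6*t^5 - 48*t^4 - 126*t^3 + 2280*t^2 - 7584*t + 8064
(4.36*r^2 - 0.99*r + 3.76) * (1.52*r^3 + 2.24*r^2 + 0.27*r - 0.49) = 6.6272*r^5 + 8.2616*r^4 + 4.6748*r^3 + 6.0187*r^2 + 1.5003*r - 1.8424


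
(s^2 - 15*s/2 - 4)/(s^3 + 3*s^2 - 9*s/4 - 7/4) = 2*(s - 8)/(2*s^2 + 5*s - 7)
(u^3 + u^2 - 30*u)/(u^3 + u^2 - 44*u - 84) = u*(u - 5)/(u^2 - 5*u - 14)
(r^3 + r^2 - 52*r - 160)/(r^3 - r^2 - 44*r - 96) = (r + 5)/(r + 3)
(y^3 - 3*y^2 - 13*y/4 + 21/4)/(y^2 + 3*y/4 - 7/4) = (4*y^2 - 8*y - 21)/(4*y + 7)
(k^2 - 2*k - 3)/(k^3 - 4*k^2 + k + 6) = 1/(k - 2)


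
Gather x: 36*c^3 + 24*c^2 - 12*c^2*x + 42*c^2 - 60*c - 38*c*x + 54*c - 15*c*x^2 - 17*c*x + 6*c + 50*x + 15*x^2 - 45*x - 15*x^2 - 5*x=36*c^3 + 66*c^2 - 15*c*x^2 + x*(-12*c^2 - 55*c)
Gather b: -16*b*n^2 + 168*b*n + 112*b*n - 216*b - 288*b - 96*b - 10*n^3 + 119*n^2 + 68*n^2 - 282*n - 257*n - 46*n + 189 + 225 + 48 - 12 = b*(-16*n^2 + 280*n - 600) - 10*n^3 + 187*n^2 - 585*n + 450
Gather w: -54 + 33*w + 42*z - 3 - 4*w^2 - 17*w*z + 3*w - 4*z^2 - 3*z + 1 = -4*w^2 + w*(36 - 17*z) - 4*z^2 + 39*z - 56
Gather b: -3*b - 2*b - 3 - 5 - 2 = -5*b - 10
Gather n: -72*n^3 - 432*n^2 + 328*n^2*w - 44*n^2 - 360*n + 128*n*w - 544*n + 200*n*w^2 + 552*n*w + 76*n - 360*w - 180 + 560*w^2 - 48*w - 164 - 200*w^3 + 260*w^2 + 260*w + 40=-72*n^3 + n^2*(328*w - 476) + n*(200*w^2 + 680*w - 828) - 200*w^3 + 820*w^2 - 148*w - 304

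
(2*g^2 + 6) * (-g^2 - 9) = -2*g^4 - 24*g^2 - 54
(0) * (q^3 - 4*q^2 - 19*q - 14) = 0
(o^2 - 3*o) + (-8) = o^2 - 3*o - 8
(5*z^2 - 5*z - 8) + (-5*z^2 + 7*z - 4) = 2*z - 12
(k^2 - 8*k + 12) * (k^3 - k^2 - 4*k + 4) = k^5 - 9*k^4 + 16*k^3 + 24*k^2 - 80*k + 48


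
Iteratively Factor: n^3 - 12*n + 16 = (n + 4)*(n^2 - 4*n + 4) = (n - 2)*(n + 4)*(n - 2)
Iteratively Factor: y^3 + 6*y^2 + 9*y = (y + 3)*(y^2 + 3*y) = y*(y + 3)*(y + 3)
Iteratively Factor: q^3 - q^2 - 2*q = (q)*(q^2 - q - 2) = q*(q + 1)*(q - 2)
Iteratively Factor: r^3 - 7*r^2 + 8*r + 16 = (r - 4)*(r^2 - 3*r - 4) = (r - 4)^2*(r + 1)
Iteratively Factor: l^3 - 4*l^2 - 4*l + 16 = (l - 4)*(l^2 - 4) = (l - 4)*(l + 2)*(l - 2)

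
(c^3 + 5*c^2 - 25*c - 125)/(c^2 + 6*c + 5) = (c^2 - 25)/(c + 1)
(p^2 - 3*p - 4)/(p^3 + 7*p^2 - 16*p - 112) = (p + 1)/(p^2 + 11*p + 28)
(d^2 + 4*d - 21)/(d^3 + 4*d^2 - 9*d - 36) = (d + 7)/(d^2 + 7*d + 12)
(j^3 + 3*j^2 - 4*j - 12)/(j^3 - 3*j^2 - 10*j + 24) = (j + 2)/(j - 4)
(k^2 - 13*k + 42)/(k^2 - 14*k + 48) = (k - 7)/(k - 8)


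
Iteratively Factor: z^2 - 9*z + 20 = (z - 5)*(z - 4)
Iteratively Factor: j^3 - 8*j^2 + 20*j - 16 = (j - 2)*(j^2 - 6*j + 8) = (j - 4)*(j - 2)*(j - 2)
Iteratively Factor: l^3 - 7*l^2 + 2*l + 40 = (l + 2)*(l^2 - 9*l + 20) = (l - 4)*(l + 2)*(l - 5)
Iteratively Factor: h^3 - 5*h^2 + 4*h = (h - 4)*(h^2 - h) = (h - 4)*(h - 1)*(h)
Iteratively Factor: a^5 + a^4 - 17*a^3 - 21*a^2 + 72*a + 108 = (a + 2)*(a^4 - a^3 - 15*a^2 + 9*a + 54) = (a + 2)*(a + 3)*(a^3 - 4*a^2 - 3*a + 18) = (a - 3)*(a + 2)*(a + 3)*(a^2 - a - 6) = (a - 3)^2*(a + 2)*(a + 3)*(a + 2)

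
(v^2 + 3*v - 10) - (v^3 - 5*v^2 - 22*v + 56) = -v^3 + 6*v^2 + 25*v - 66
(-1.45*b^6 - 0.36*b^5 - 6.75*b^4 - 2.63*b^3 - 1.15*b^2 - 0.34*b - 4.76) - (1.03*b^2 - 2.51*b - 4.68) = -1.45*b^6 - 0.36*b^5 - 6.75*b^4 - 2.63*b^3 - 2.18*b^2 + 2.17*b - 0.0800000000000001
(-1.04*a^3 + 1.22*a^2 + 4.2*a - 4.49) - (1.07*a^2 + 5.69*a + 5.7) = -1.04*a^3 + 0.15*a^2 - 1.49*a - 10.19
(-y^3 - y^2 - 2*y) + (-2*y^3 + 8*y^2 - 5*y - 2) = -3*y^3 + 7*y^2 - 7*y - 2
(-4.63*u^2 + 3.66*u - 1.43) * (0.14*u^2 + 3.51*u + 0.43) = -0.6482*u^4 - 15.7389*u^3 + 10.6555*u^2 - 3.4455*u - 0.6149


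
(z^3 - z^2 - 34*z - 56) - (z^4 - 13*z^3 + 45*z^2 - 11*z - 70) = -z^4 + 14*z^3 - 46*z^2 - 23*z + 14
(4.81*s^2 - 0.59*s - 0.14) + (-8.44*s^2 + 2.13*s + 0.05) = -3.63*s^2 + 1.54*s - 0.09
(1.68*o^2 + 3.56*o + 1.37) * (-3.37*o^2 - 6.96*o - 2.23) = -5.6616*o^4 - 23.69*o^3 - 33.1409*o^2 - 17.474*o - 3.0551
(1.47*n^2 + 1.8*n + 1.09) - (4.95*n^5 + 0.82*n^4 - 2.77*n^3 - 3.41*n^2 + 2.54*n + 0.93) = -4.95*n^5 - 0.82*n^4 + 2.77*n^3 + 4.88*n^2 - 0.74*n + 0.16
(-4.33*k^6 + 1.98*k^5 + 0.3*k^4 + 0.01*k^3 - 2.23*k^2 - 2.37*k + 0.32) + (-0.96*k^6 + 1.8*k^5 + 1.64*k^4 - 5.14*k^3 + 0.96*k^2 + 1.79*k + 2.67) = -5.29*k^6 + 3.78*k^5 + 1.94*k^4 - 5.13*k^3 - 1.27*k^2 - 0.58*k + 2.99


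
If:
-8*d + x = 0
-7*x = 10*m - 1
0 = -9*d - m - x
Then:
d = -1/114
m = 17/114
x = -4/57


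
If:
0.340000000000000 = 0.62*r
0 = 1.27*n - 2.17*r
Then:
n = 0.94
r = 0.55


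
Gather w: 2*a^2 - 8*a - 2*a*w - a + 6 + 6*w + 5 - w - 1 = 2*a^2 - 9*a + w*(5 - 2*a) + 10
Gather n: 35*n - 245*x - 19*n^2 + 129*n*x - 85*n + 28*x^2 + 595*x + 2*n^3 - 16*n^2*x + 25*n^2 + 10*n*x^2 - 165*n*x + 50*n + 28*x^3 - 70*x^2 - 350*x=2*n^3 + n^2*(6 - 16*x) + n*(10*x^2 - 36*x) + 28*x^3 - 42*x^2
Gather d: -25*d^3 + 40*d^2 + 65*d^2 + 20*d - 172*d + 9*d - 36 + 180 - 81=-25*d^3 + 105*d^2 - 143*d + 63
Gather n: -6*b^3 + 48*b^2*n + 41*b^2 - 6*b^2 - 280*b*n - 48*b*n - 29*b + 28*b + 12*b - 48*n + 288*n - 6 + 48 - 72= -6*b^3 + 35*b^2 + 11*b + n*(48*b^2 - 328*b + 240) - 30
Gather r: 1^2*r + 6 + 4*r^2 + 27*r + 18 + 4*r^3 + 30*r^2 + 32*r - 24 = 4*r^3 + 34*r^2 + 60*r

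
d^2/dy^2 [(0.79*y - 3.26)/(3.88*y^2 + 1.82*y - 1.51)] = ((22.422 - 18.3912*y)*(3.88*y^2 + 1.82*y - 1.51) + (0.79*y - 3.26)*(7.76*y + 1.82)*(15.52*y + 3.64))/(3.88*y^2 + 1.82*y - 1.51)^3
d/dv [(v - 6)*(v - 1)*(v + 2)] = 3*v^2 - 10*v - 8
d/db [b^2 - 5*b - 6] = 2*b - 5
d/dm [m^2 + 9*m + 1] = 2*m + 9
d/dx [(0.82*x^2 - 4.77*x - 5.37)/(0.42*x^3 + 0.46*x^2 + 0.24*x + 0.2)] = (-0.3444*x^4 + 4.0068*x^3 + 9.1572*x^2 + 5.2684*x + 0.3348)/(0.1764*x^6 + 0.3864*x^5 + 0.4132*x^4 + 0.3888*x^3 + 0.2416*x^2 + 0.096*x + 0.04)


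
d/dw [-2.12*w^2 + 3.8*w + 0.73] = 3.8 - 4.24*w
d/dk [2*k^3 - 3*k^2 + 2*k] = 6*k^2 - 6*k + 2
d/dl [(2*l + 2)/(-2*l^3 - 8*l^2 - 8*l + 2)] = (-l^3 - 4*l^2 - 4*l + (l + 1)*(3*l^2 + 8*l + 4) + 1)/(l^3 + 4*l^2 + 4*l - 1)^2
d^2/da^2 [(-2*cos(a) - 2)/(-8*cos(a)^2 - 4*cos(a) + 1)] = 2*(-144*(1 - cos(2*a))^2*cos(a) - 56*(1 - cos(2*a))^2 + 255*cos(a) - 58*cos(2*a) - 132*cos(3*a) + 32*cos(5*a) + 222)/(4*cos(a) + 4*cos(2*a) + 3)^3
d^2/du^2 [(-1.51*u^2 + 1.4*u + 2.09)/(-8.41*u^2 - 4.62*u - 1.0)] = (-315.378364*u^3 - 963.124974*u^2 - 416.587668*u - 38.109792)/(594.823321*u^6 + 980.291466*u^5 + 750.703512*u^4 + 331.736328*u^3 + 89.2632*u^2 + 13.86*u + 1.0)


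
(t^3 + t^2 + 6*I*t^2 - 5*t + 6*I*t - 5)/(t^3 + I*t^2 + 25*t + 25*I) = (t + 1)/(t - 5*I)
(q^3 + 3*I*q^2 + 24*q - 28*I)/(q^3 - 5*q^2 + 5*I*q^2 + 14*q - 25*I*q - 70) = (q - 2*I)/(q - 5)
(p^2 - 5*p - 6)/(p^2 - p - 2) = (p - 6)/(p - 2)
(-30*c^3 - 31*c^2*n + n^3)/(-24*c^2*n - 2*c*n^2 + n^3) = (5*c^2 + 6*c*n + n^2)/(n*(4*c + n))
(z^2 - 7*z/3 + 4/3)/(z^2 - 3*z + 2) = (z - 4/3)/(z - 2)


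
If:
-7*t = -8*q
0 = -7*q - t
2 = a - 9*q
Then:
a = 2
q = 0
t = 0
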